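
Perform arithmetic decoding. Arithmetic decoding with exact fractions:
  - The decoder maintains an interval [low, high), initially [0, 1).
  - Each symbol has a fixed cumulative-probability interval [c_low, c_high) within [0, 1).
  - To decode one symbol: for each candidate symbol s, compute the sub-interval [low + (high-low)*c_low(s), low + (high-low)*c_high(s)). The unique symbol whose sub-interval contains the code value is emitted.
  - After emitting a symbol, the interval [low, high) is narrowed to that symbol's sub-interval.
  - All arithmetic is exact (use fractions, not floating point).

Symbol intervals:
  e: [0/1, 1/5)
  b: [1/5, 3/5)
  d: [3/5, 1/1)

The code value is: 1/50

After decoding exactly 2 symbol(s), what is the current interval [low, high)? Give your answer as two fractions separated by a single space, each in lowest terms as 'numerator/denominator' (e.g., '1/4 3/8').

Answer: 0/1 1/25

Derivation:
Step 1: interval [0/1, 1/1), width = 1/1 - 0/1 = 1/1
  'e': [0/1 + 1/1*0/1, 0/1 + 1/1*1/5) = [0/1, 1/5) <- contains code 1/50
  'b': [0/1 + 1/1*1/5, 0/1 + 1/1*3/5) = [1/5, 3/5)
  'd': [0/1 + 1/1*3/5, 0/1 + 1/1*1/1) = [3/5, 1/1)
  emit 'e', narrow to [0/1, 1/5)
Step 2: interval [0/1, 1/5), width = 1/5 - 0/1 = 1/5
  'e': [0/1 + 1/5*0/1, 0/1 + 1/5*1/5) = [0/1, 1/25) <- contains code 1/50
  'b': [0/1 + 1/5*1/5, 0/1 + 1/5*3/5) = [1/25, 3/25)
  'd': [0/1 + 1/5*3/5, 0/1 + 1/5*1/1) = [3/25, 1/5)
  emit 'e', narrow to [0/1, 1/25)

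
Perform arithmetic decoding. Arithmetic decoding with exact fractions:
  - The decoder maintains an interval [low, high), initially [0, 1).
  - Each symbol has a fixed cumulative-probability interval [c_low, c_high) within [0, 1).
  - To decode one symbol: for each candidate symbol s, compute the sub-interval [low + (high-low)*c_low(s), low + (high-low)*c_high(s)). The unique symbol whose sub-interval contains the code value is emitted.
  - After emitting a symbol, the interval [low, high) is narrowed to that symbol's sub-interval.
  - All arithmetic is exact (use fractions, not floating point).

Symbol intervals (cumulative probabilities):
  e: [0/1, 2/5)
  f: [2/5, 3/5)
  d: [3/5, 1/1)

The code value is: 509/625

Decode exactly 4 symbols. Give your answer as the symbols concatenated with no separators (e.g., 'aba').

Answer: dfde

Derivation:
Step 1: interval [0/1, 1/1), width = 1/1 - 0/1 = 1/1
  'e': [0/1 + 1/1*0/1, 0/1 + 1/1*2/5) = [0/1, 2/5)
  'f': [0/1 + 1/1*2/5, 0/1 + 1/1*3/5) = [2/5, 3/5)
  'd': [0/1 + 1/1*3/5, 0/1 + 1/1*1/1) = [3/5, 1/1) <- contains code 509/625
  emit 'd', narrow to [3/5, 1/1)
Step 2: interval [3/5, 1/1), width = 1/1 - 3/5 = 2/5
  'e': [3/5 + 2/5*0/1, 3/5 + 2/5*2/5) = [3/5, 19/25)
  'f': [3/5 + 2/5*2/5, 3/5 + 2/5*3/5) = [19/25, 21/25) <- contains code 509/625
  'd': [3/5 + 2/5*3/5, 3/5 + 2/5*1/1) = [21/25, 1/1)
  emit 'f', narrow to [19/25, 21/25)
Step 3: interval [19/25, 21/25), width = 21/25 - 19/25 = 2/25
  'e': [19/25 + 2/25*0/1, 19/25 + 2/25*2/5) = [19/25, 99/125)
  'f': [19/25 + 2/25*2/5, 19/25 + 2/25*3/5) = [99/125, 101/125)
  'd': [19/25 + 2/25*3/5, 19/25 + 2/25*1/1) = [101/125, 21/25) <- contains code 509/625
  emit 'd', narrow to [101/125, 21/25)
Step 4: interval [101/125, 21/25), width = 21/25 - 101/125 = 4/125
  'e': [101/125 + 4/125*0/1, 101/125 + 4/125*2/5) = [101/125, 513/625) <- contains code 509/625
  'f': [101/125 + 4/125*2/5, 101/125 + 4/125*3/5) = [513/625, 517/625)
  'd': [101/125 + 4/125*3/5, 101/125 + 4/125*1/1) = [517/625, 21/25)
  emit 'e', narrow to [101/125, 513/625)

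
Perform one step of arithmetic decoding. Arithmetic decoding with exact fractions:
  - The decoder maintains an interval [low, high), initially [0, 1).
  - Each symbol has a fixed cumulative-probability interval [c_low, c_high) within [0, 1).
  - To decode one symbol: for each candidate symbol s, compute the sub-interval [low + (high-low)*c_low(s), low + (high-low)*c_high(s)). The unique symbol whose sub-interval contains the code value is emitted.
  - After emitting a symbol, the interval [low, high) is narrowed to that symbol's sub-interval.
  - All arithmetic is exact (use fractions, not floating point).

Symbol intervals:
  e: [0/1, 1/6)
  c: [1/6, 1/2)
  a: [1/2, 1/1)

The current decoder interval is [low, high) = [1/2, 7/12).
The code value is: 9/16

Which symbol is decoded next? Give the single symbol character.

Interval width = high − low = 7/12 − 1/2 = 1/12
Scaled code = (code − low) / width = (9/16 − 1/2) / 1/12 = 3/4
  e: [0/1, 1/6) 
  c: [1/6, 1/2) 
  a: [1/2, 1/1) ← scaled code falls here ✓

Answer: a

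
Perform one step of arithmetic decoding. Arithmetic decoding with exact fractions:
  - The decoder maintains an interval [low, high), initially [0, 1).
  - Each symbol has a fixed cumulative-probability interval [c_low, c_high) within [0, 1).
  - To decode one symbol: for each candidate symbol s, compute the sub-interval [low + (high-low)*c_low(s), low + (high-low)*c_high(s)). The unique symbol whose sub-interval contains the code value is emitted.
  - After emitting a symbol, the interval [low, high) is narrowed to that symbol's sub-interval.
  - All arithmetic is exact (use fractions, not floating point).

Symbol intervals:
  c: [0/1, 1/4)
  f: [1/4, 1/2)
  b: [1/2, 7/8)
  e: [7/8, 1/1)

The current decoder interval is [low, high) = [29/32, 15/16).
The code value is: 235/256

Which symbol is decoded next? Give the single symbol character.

Answer: f

Derivation:
Interval width = high − low = 15/16 − 29/32 = 1/32
Scaled code = (code − low) / width = (235/256 − 29/32) / 1/32 = 3/8
  c: [0/1, 1/4) 
  f: [1/4, 1/2) ← scaled code falls here ✓
  b: [1/2, 7/8) 
  e: [7/8, 1/1) 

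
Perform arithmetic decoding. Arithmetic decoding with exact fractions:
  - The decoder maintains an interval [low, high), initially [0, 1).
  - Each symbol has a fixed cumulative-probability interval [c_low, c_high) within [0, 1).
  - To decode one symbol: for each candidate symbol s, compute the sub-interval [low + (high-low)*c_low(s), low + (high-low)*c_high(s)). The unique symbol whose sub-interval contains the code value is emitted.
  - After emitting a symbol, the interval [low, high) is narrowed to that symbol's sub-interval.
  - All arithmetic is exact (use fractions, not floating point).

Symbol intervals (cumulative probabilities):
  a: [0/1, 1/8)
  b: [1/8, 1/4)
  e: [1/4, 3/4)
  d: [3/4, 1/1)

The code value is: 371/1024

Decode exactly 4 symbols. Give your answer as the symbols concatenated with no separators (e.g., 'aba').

Step 1: interval [0/1, 1/1), width = 1/1 - 0/1 = 1/1
  'a': [0/1 + 1/1*0/1, 0/1 + 1/1*1/8) = [0/1, 1/8)
  'b': [0/1 + 1/1*1/8, 0/1 + 1/1*1/4) = [1/8, 1/4)
  'e': [0/1 + 1/1*1/4, 0/1 + 1/1*3/4) = [1/4, 3/4) <- contains code 371/1024
  'd': [0/1 + 1/1*3/4, 0/1 + 1/1*1/1) = [3/4, 1/1)
  emit 'e', narrow to [1/4, 3/4)
Step 2: interval [1/4, 3/4), width = 3/4 - 1/4 = 1/2
  'a': [1/4 + 1/2*0/1, 1/4 + 1/2*1/8) = [1/4, 5/16)
  'b': [1/4 + 1/2*1/8, 1/4 + 1/2*1/4) = [5/16, 3/8) <- contains code 371/1024
  'e': [1/4 + 1/2*1/4, 1/4 + 1/2*3/4) = [3/8, 5/8)
  'd': [1/4 + 1/2*3/4, 1/4 + 1/2*1/1) = [5/8, 3/4)
  emit 'b', narrow to [5/16, 3/8)
Step 3: interval [5/16, 3/8), width = 3/8 - 5/16 = 1/16
  'a': [5/16 + 1/16*0/1, 5/16 + 1/16*1/8) = [5/16, 41/128)
  'b': [5/16 + 1/16*1/8, 5/16 + 1/16*1/4) = [41/128, 21/64)
  'e': [5/16 + 1/16*1/4, 5/16 + 1/16*3/4) = [21/64, 23/64)
  'd': [5/16 + 1/16*3/4, 5/16 + 1/16*1/1) = [23/64, 3/8) <- contains code 371/1024
  emit 'd', narrow to [23/64, 3/8)
Step 4: interval [23/64, 3/8), width = 3/8 - 23/64 = 1/64
  'a': [23/64 + 1/64*0/1, 23/64 + 1/64*1/8) = [23/64, 185/512)
  'b': [23/64 + 1/64*1/8, 23/64 + 1/64*1/4) = [185/512, 93/256) <- contains code 371/1024
  'e': [23/64 + 1/64*1/4, 23/64 + 1/64*3/4) = [93/256, 95/256)
  'd': [23/64 + 1/64*3/4, 23/64 + 1/64*1/1) = [95/256, 3/8)
  emit 'b', narrow to [185/512, 93/256)

Answer: ebdb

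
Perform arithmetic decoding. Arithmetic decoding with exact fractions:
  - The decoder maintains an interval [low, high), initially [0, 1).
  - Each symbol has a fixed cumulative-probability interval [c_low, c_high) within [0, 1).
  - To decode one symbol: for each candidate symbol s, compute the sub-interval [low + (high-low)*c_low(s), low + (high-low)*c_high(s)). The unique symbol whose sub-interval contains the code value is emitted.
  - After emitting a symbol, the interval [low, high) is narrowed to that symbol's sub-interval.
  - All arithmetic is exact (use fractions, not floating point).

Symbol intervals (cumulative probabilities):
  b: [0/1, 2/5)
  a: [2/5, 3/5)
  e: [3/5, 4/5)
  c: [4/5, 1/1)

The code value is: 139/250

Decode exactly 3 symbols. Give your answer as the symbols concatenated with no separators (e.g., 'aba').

Step 1: interval [0/1, 1/1), width = 1/1 - 0/1 = 1/1
  'b': [0/1 + 1/1*0/1, 0/1 + 1/1*2/5) = [0/1, 2/5)
  'a': [0/1 + 1/1*2/5, 0/1 + 1/1*3/5) = [2/5, 3/5) <- contains code 139/250
  'e': [0/1 + 1/1*3/5, 0/1 + 1/1*4/5) = [3/5, 4/5)
  'c': [0/1 + 1/1*4/5, 0/1 + 1/1*1/1) = [4/5, 1/1)
  emit 'a', narrow to [2/5, 3/5)
Step 2: interval [2/5, 3/5), width = 3/5 - 2/5 = 1/5
  'b': [2/5 + 1/5*0/1, 2/5 + 1/5*2/5) = [2/5, 12/25)
  'a': [2/5 + 1/5*2/5, 2/5 + 1/5*3/5) = [12/25, 13/25)
  'e': [2/5 + 1/5*3/5, 2/5 + 1/5*4/5) = [13/25, 14/25) <- contains code 139/250
  'c': [2/5 + 1/5*4/5, 2/5 + 1/5*1/1) = [14/25, 3/5)
  emit 'e', narrow to [13/25, 14/25)
Step 3: interval [13/25, 14/25), width = 14/25 - 13/25 = 1/25
  'b': [13/25 + 1/25*0/1, 13/25 + 1/25*2/5) = [13/25, 67/125)
  'a': [13/25 + 1/25*2/5, 13/25 + 1/25*3/5) = [67/125, 68/125)
  'e': [13/25 + 1/25*3/5, 13/25 + 1/25*4/5) = [68/125, 69/125)
  'c': [13/25 + 1/25*4/5, 13/25 + 1/25*1/1) = [69/125, 14/25) <- contains code 139/250
  emit 'c', narrow to [69/125, 14/25)

Answer: aec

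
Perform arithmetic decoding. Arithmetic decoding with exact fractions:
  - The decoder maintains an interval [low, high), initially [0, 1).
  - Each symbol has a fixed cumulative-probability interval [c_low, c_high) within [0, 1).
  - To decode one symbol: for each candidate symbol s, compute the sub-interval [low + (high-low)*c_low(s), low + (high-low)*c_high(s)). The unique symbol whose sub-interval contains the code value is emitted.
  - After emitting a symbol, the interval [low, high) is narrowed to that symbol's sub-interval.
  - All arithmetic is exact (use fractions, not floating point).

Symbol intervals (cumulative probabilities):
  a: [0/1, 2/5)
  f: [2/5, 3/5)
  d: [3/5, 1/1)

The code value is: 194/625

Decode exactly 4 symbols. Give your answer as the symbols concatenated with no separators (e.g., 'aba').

Answer: adfa

Derivation:
Step 1: interval [0/1, 1/1), width = 1/1 - 0/1 = 1/1
  'a': [0/1 + 1/1*0/1, 0/1 + 1/1*2/5) = [0/1, 2/5) <- contains code 194/625
  'f': [0/1 + 1/1*2/5, 0/1 + 1/1*3/5) = [2/5, 3/5)
  'd': [0/1 + 1/1*3/5, 0/1 + 1/1*1/1) = [3/5, 1/1)
  emit 'a', narrow to [0/1, 2/5)
Step 2: interval [0/1, 2/5), width = 2/5 - 0/1 = 2/5
  'a': [0/1 + 2/5*0/1, 0/1 + 2/5*2/5) = [0/1, 4/25)
  'f': [0/1 + 2/5*2/5, 0/1 + 2/5*3/5) = [4/25, 6/25)
  'd': [0/1 + 2/5*3/5, 0/1 + 2/5*1/1) = [6/25, 2/5) <- contains code 194/625
  emit 'd', narrow to [6/25, 2/5)
Step 3: interval [6/25, 2/5), width = 2/5 - 6/25 = 4/25
  'a': [6/25 + 4/25*0/1, 6/25 + 4/25*2/5) = [6/25, 38/125)
  'f': [6/25 + 4/25*2/5, 6/25 + 4/25*3/5) = [38/125, 42/125) <- contains code 194/625
  'd': [6/25 + 4/25*3/5, 6/25 + 4/25*1/1) = [42/125, 2/5)
  emit 'f', narrow to [38/125, 42/125)
Step 4: interval [38/125, 42/125), width = 42/125 - 38/125 = 4/125
  'a': [38/125 + 4/125*0/1, 38/125 + 4/125*2/5) = [38/125, 198/625) <- contains code 194/625
  'f': [38/125 + 4/125*2/5, 38/125 + 4/125*3/5) = [198/625, 202/625)
  'd': [38/125 + 4/125*3/5, 38/125 + 4/125*1/1) = [202/625, 42/125)
  emit 'a', narrow to [38/125, 198/625)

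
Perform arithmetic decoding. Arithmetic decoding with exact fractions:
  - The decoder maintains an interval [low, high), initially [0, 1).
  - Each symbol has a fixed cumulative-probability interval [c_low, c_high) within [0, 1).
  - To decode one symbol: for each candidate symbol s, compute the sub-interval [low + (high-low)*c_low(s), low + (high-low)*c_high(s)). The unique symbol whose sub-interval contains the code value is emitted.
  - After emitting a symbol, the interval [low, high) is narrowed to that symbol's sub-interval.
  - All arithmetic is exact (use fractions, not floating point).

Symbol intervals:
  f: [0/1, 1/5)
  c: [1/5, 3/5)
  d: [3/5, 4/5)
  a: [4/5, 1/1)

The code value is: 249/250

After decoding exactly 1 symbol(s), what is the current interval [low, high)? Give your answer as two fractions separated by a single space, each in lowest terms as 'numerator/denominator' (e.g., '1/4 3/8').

Answer: 4/5 1/1

Derivation:
Step 1: interval [0/1, 1/1), width = 1/1 - 0/1 = 1/1
  'f': [0/1 + 1/1*0/1, 0/1 + 1/1*1/5) = [0/1, 1/5)
  'c': [0/1 + 1/1*1/5, 0/1 + 1/1*3/5) = [1/5, 3/5)
  'd': [0/1 + 1/1*3/5, 0/1 + 1/1*4/5) = [3/5, 4/5)
  'a': [0/1 + 1/1*4/5, 0/1 + 1/1*1/1) = [4/5, 1/1) <- contains code 249/250
  emit 'a', narrow to [4/5, 1/1)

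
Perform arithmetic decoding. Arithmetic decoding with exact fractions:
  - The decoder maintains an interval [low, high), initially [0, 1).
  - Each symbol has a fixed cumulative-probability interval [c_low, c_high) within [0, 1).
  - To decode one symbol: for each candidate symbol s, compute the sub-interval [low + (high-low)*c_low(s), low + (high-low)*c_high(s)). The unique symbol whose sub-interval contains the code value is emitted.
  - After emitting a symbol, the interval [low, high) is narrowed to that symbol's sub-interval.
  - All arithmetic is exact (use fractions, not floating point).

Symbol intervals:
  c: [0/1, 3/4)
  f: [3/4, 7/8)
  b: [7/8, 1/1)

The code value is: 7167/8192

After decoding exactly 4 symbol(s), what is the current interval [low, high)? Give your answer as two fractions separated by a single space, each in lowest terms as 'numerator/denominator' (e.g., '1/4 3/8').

Answer: 3583/4096 7/8

Derivation:
Step 1: interval [0/1, 1/1), width = 1/1 - 0/1 = 1/1
  'c': [0/1 + 1/1*0/1, 0/1 + 1/1*3/4) = [0/1, 3/4)
  'f': [0/1 + 1/1*3/4, 0/1 + 1/1*7/8) = [3/4, 7/8) <- contains code 7167/8192
  'b': [0/1 + 1/1*7/8, 0/1 + 1/1*1/1) = [7/8, 1/1)
  emit 'f', narrow to [3/4, 7/8)
Step 2: interval [3/4, 7/8), width = 7/8 - 3/4 = 1/8
  'c': [3/4 + 1/8*0/1, 3/4 + 1/8*3/4) = [3/4, 27/32)
  'f': [3/4 + 1/8*3/4, 3/4 + 1/8*7/8) = [27/32, 55/64)
  'b': [3/4 + 1/8*7/8, 3/4 + 1/8*1/1) = [55/64, 7/8) <- contains code 7167/8192
  emit 'b', narrow to [55/64, 7/8)
Step 3: interval [55/64, 7/8), width = 7/8 - 55/64 = 1/64
  'c': [55/64 + 1/64*0/1, 55/64 + 1/64*3/4) = [55/64, 223/256)
  'f': [55/64 + 1/64*3/4, 55/64 + 1/64*7/8) = [223/256, 447/512)
  'b': [55/64 + 1/64*7/8, 55/64 + 1/64*1/1) = [447/512, 7/8) <- contains code 7167/8192
  emit 'b', narrow to [447/512, 7/8)
Step 4: interval [447/512, 7/8), width = 7/8 - 447/512 = 1/512
  'c': [447/512 + 1/512*0/1, 447/512 + 1/512*3/4) = [447/512, 1791/2048)
  'f': [447/512 + 1/512*3/4, 447/512 + 1/512*7/8) = [1791/2048, 3583/4096)
  'b': [447/512 + 1/512*7/8, 447/512 + 1/512*1/1) = [3583/4096, 7/8) <- contains code 7167/8192
  emit 'b', narrow to [3583/4096, 7/8)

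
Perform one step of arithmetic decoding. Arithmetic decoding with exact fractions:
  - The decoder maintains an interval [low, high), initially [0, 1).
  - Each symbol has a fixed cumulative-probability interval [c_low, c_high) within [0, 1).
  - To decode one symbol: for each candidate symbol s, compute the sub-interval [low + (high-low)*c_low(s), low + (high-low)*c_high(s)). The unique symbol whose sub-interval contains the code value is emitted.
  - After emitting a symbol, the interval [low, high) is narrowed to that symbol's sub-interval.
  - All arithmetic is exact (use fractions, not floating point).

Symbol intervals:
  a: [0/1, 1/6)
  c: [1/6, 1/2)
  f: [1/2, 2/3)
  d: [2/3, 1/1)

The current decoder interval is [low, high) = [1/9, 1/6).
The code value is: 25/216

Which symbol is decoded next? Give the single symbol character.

Answer: a

Derivation:
Interval width = high − low = 1/6 − 1/9 = 1/18
Scaled code = (code − low) / width = (25/216 − 1/9) / 1/18 = 1/12
  a: [0/1, 1/6) ← scaled code falls here ✓
  c: [1/6, 1/2) 
  f: [1/2, 2/3) 
  d: [2/3, 1/1) 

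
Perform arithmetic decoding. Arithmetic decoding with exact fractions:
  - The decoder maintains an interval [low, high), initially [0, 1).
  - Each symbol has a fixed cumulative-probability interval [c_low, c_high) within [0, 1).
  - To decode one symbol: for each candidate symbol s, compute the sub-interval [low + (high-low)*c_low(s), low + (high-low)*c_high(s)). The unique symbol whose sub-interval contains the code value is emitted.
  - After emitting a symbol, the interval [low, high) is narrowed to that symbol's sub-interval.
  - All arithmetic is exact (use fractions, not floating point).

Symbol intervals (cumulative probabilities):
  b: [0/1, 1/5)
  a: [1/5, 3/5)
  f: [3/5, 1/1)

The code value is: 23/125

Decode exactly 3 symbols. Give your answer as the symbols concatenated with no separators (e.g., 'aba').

Step 1: interval [0/1, 1/1), width = 1/1 - 0/1 = 1/1
  'b': [0/1 + 1/1*0/1, 0/1 + 1/1*1/5) = [0/1, 1/5) <- contains code 23/125
  'a': [0/1 + 1/1*1/5, 0/1 + 1/1*3/5) = [1/5, 3/5)
  'f': [0/1 + 1/1*3/5, 0/1 + 1/1*1/1) = [3/5, 1/1)
  emit 'b', narrow to [0/1, 1/5)
Step 2: interval [0/1, 1/5), width = 1/5 - 0/1 = 1/5
  'b': [0/1 + 1/5*0/1, 0/1 + 1/5*1/5) = [0/1, 1/25)
  'a': [0/1 + 1/5*1/5, 0/1 + 1/5*3/5) = [1/25, 3/25)
  'f': [0/1 + 1/5*3/5, 0/1 + 1/5*1/1) = [3/25, 1/5) <- contains code 23/125
  emit 'f', narrow to [3/25, 1/5)
Step 3: interval [3/25, 1/5), width = 1/5 - 3/25 = 2/25
  'b': [3/25 + 2/25*0/1, 3/25 + 2/25*1/5) = [3/25, 17/125)
  'a': [3/25 + 2/25*1/5, 3/25 + 2/25*3/5) = [17/125, 21/125)
  'f': [3/25 + 2/25*3/5, 3/25 + 2/25*1/1) = [21/125, 1/5) <- contains code 23/125
  emit 'f', narrow to [21/125, 1/5)

Answer: bff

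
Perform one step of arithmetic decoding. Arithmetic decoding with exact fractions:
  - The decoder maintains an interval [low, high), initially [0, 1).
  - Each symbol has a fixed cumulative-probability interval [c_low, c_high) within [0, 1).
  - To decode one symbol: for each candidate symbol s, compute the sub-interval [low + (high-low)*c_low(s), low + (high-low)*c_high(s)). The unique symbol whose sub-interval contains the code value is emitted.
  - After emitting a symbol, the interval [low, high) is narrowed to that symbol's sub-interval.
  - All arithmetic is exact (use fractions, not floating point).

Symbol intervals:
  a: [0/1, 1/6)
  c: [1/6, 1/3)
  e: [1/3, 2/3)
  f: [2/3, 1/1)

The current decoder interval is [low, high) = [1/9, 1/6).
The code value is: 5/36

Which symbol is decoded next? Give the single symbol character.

Answer: e

Derivation:
Interval width = high − low = 1/6 − 1/9 = 1/18
Scaled code = (code − low) / width = (5/36 − 1/9) / 1/18 = 1/2
  a: [0/1, 1/6) 
  c: [1/6, 1/3) 
  e: [1/3, 2/3) ← scaled code falls here ✓
  f: [2/3, 1/1) 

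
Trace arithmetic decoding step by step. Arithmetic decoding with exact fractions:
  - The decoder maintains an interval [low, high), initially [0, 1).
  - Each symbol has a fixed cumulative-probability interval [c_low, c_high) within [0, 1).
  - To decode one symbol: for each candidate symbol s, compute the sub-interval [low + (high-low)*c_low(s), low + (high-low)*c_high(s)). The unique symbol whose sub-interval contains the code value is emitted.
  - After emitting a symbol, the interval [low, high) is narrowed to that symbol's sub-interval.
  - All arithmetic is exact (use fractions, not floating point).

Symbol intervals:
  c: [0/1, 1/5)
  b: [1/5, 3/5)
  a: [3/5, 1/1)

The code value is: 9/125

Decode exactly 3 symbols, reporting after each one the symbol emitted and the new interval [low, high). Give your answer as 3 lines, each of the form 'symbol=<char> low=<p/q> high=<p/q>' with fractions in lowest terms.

Step 1: interval [0/1, 1/1), width = 1/1 - 0/1 = 1/1
  'c': [0/1 + 1/1*0/1, 0/1 + 1/1*1/5) = [0/1, 1/5) <- contains code 9/125
  'b': [0/1 + 1/1*1/5, 0/1 + 1/1*3/5) = [1/5, 3/5)
  'a': [0/1 + 1/1*3/5, 0/1 + 1/1*1/1) = [3/5, 1/1)
  emit 'c', narrow to [0/1, 1/5)
Step 2: interval [0/1, 1/5), width = 1/5 - 0/1 = 1/5
  'c': [0/1 + 1/5*0/1, 0/1 + 1/5*1/5) = [0/1, 1/25)
  'b': [0/1 + 1/5*1/5, 0/1 + 1/5*3/5) = [1/25, 3/25) <- contains code 9/125
  'a': [0/1 + 1/5*3/5, 0/1 + 1/5*1/1) = [3/25, 1/5)
  emit 'b', narrow to [1/25, 3/25)
Step 3: interval [1/25, 3/25), width = 3/25 - 1/25 = 2/25
  'c': [1/25 + 2/25*0/1, 1/25 + 2/25*1/5) = [1/25, 7/125)
  'b': [1/25 + 2/25*1/5, 1/25 + 2/25*3/5) = [7/125, 11/125) <- contains code 9/125
  'a': [1/25 + 2/25*3/5, 1/25 + 2/25*1/1) = [11/125, 3/25)
  emit 'b', narrow to [7/125, 11/125)

Answer: symbol=c low=0/1 high=1/5
symbol=b low=1/25 high=3/25
symbol=b low=7/125 high=11/125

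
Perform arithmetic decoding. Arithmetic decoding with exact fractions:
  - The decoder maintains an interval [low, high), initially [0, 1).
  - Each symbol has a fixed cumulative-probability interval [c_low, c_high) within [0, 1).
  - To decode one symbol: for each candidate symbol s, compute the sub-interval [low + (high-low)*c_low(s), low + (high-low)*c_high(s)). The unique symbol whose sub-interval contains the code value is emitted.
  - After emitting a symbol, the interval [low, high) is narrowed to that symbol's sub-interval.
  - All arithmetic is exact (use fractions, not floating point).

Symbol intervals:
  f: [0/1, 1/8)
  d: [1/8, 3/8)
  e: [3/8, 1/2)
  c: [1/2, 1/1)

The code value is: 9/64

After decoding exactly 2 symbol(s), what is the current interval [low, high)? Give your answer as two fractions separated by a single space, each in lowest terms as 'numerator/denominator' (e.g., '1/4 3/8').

Answer: 1/8 5/32

Derivation:
Step 1: interval [0/1, 1/1), width = 1/1 - 0/1 = 1/1
  'f': [0/1 + 1/1*0/1, 0/1 + 1/1*1/8) = [0/1, 1/8)
  'd': [0/1 + 1/1*1/8, 0/1 + 1/1*3/8) = [1/8, 3/8) <- contains code 9/64
  'e': [0/1 + 1/1*3/8, 0/1 + 1/1*1/2) = [3/8, 1/2)
  'c': [0/1 + 1/1*1/2, 0/1 + 1/1*1/1) = [1/2, 1/1)
  emit 'd', narrow to [1/8, 3/8)
Step 2: interval [1/8, 3/8), width = 3/8 - 1/8 = 1/4
  'f': [1/8 + 1/4*0/1, 1/8 + 1/4*1/8) = [1/8, 5/32) <- contains code 9/64
  'd': [1/8 + 1/4*1/8, 1/8 + 1/4*3/8) = [5/32, 7/32)
  'e': [1/8 + 1/4*3/8, 1/8 + 1/4*1/2) = [7/32, 1/4)
  'c': [1/8 + 1/4*1/2, 1/8 + 1/4*1/1) = [1/4, 3/8)
  emit 'f', narrow to [1/8, 5/32)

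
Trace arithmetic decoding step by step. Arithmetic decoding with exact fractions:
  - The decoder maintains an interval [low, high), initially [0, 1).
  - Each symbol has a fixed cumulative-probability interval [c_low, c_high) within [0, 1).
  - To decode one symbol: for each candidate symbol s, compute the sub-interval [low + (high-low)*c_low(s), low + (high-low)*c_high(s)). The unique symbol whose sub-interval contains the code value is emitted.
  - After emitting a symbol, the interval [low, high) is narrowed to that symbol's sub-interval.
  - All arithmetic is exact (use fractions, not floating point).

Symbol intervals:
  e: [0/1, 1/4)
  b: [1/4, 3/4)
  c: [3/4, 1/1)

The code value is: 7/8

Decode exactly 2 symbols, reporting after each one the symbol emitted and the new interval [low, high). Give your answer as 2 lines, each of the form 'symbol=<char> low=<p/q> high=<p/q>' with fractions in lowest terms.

Step 1: interval [0/1, 1/1), width = 1/1 - 0/1 = 1/1
  'e': [0/1 + 1/1*0/1, 0/1 + 1/1*1/4) = [0/1, 1/4)
  'b': [0/1 + 1/1*1/4, 0/1 + 1/1*3/4) = [1/4, 3/4)
  'c': [0/1 + 1/1*3/4, 0/1 + 1/1*1/1) = [3/4, 1/1) <- contains code 7/8
  emit 'c', narrow to [3/4, 1/1)
Step 2: interval [3/4, 1/1), width = 1/1 - 3/4 = 1/4
  'e': [3/4 + 1/4*0/1, 3/4 + 1/4*1/4) = [3/4, 13/16)
  'b': [3/4 + 1/4*1/4, 3/4 + 1/4*3/4) = [13/16, 15/16) <- contains code 7/8
  'c': [3/4 + 1/4*3/4, 3/4 + 1/4*1/1) = [15/16, 1/1)
  emit 'b', narrow to [13/16, 15/16)

Answer: symbol=c low=3/4 high=1/1
symbol=b low=13/16 high=15/16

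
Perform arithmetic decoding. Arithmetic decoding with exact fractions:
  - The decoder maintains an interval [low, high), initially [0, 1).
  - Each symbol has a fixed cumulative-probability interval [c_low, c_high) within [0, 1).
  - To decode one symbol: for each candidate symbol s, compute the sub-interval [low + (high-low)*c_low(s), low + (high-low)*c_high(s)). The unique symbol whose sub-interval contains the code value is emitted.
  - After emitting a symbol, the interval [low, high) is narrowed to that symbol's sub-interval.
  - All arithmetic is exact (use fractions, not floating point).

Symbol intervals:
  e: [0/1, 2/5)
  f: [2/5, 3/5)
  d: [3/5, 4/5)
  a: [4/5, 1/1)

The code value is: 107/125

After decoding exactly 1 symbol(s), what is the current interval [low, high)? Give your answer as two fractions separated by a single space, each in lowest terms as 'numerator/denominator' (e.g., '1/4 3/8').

Answer: 4/5 1/1

Derivation:
Step 1: interval [0/1, 1/1), width = 1/1 - 0/1 = 1/1
  'e': [0/1 + 1/1*0/1, 0/1 + 1/1*2/5) = [0/1, 2/5)
  'f': [0/1 + 1/1*2/5, 0/1 + 1/1*3/5) = [2/5, 3/5)
  'd': [0/1 + 1/1*3/5, 0/1 + 1/1*4/5) = [3/5, 4/5)
  'a': [0/1 + 1/1*4/5, 0/1 + 1/1*1/1) = [4/5, 1/1) <- contains code 107/125
  emit 'a', narrow to [4/5, 1/1)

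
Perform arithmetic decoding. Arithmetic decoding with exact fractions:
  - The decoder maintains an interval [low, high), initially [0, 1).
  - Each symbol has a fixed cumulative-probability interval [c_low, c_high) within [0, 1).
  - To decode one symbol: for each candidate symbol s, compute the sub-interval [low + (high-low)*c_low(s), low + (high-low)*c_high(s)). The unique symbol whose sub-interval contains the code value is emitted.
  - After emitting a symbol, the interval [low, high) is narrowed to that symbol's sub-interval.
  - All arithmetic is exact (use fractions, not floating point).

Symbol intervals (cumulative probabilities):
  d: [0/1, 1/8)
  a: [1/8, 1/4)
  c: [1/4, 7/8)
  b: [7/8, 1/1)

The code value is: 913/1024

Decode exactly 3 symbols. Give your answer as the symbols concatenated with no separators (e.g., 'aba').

Answer: bad

Derivation:
Step 1: interval [0/1, 1/1), width = 1/1 - 0/1 = 1/1
  'd': [0/1 + 1/1*0/1, 0/1 + 1/1*1/8) = [0/1, 1/8)
  'a': [0/1 + 1/1*1/8, 0/1 + 1/1*1/4) = [1/8, 1/4)
  'c': [0/1 + 1/1*1/4, 0/1 + 1/1*7/8) = [1/4, 7/8)
  'b': [0/1 + 1/1*7/8, 0/1 + 1/1*1/1) = [7/8, 1/1) <- contains code 913/1024
  emit 'b', narrow to [7/8, 1/1)
Step 2: interval [7/8, 1/1), width = 1/1 - 7/8 = 1/8
  'd': [7/8 + 1/8*0/1, 7/8 + 1/8*1/8) = [7/8, 57/64)
  'a': [7/8 + 1/8*1/8, 7/8 + 1/8*1/4) = [57/64, 29/32) <- contains code 913/1024
  'c': [7/8 + 1/8*1/4, 7/8 + 1/8*7/8) = [29/32, 63/64)
  'b': [7/8 + 1/8*7/8, 7/8 + 1/8*1/1) = [63/64, 1/1)
  emit 'a', narrow to [57/64, 29/32)
Step 3: interval [57/64, 29/32), width = 29/32 - 57/64 = 1/64
  'd': [57/64 + 1/64*0/1, 57/64 + 1/64*1/8) = [57/64, 457/512) <- contains code 913/1024
  'a': [57/64 + 1/64*1/8, 57/64 + 1/64*1/4) = [457/512, 229/256)
  'c': [57/64 + 1/64*1/4, 57/64 + 1/64*7/8) = [229/256, 463/512)
  'b': [57/64 + 1/64*7/8, 57/64 + 1/64*1/1) = [463/512, 29/32)
  emit 'd', narrow to [57/64, 457/512)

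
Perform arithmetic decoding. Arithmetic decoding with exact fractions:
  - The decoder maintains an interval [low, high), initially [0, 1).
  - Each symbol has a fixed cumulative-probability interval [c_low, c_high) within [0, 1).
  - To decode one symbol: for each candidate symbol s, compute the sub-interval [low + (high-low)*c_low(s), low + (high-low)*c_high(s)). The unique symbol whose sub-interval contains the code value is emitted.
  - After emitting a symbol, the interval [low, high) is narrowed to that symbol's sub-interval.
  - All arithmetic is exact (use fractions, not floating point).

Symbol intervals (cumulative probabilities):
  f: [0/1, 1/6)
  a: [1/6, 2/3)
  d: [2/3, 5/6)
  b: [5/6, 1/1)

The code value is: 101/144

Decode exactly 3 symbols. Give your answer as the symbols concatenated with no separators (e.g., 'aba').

Step 1: interval [0/1, 1/1), width = 1/1 - 0/1 = 1/1
  'f': [0/1 + 1/1*0/1, 0/1 + 1/1*1/6) = [0/1, 1/6)
  'a': [0/1 + 1/1*1/6, 0/1 + 1/1*2/3) = [1/6, 2/3)
  'd': [0/1 + 1/1*2/3, 0/1 + 1/1*5/6) = [2/3, 5/6) <- contains code 101/144
  'b': [0/1 + 1/1*5/6, 0/1 + 1/1*1/1) = [5/6, 1/1)
  emit 'd', narrow to [2/3, 5/6)
Step 2: interval [2/3, 5/6), width = 5/6 - 2/3 = 1/6
  'f': [2/3 + 1/6*0/1, 2/3 + 1/6*1/6) = [2/3, 25/36)
  'a': [2/3 + 1/6*1/6, 2/3 + 1/6*2/3) = [25/36, 7/9) <- contains code 101/144
  'd': [2/3 + 1/6*2/3, 2/3 + 1/6*5/6) = [7/9, 29/36)
  'b': [2/3 + 1/6*5/6, 2/3 + 1/6*1/1) = [29/36, 5/6)
  emit 'a', narrow to [25/36, 7/9)
Step 3: interval [25/36, 7/9), width = 7/9 - 25/36 = 1/12
  'f': [25/36 + 1/12*0/1, 25/36 + 1/12*1/6) = [25/36, 17/24) <- contains code 101/144
  'a': [25/36 + 1/12*1/6, 25/36 + 1/12*2/3) = [17/24, 3/4)
  'd': [25/36 + 1/12*2/3, 25/36 + 1/12*5/6) = [3/4, 55/72)
  'b': [25/36 + 1/12*5/6, 25/36 + 1/12*1/1) = [55/72, 7/9)
  emit 'f', narrow to [25/36, 17/24)

Answer: daf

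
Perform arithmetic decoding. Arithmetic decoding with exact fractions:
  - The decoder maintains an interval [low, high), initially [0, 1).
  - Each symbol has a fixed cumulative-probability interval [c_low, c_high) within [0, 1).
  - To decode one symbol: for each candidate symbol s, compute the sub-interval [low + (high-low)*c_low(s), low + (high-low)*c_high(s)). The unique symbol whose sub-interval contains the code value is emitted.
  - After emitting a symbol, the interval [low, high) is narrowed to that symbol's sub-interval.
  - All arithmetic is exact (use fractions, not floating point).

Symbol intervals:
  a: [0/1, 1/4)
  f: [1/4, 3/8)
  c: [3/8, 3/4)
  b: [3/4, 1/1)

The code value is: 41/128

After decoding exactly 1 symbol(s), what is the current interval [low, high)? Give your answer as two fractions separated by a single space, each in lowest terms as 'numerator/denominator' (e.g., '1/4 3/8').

Step 1: interval [0/1, 1/1), width = 1/1 - 0/1 = 1/1
  'a': [0/1 + 1/1*0/1, 0/1 + 1/1*1/4) = [0/1, 1/4)
  'f': [0/1 + 1/1*1/4, 0/1 + 1/1*3/8) = [1/4, 3/8) <- contains code 41/128
  'c': [0/1 + 1/1*3/8, 0/1 + 1/1*3/4) = [3/8, 3/4)
  'b': [0/1 + 1/1*3/4, 0/1 + 1/1*1/1) = [3/4, 1/1)
  emit 'f', narrow to [1/4, 3/8)

Answer: 1/4 3/8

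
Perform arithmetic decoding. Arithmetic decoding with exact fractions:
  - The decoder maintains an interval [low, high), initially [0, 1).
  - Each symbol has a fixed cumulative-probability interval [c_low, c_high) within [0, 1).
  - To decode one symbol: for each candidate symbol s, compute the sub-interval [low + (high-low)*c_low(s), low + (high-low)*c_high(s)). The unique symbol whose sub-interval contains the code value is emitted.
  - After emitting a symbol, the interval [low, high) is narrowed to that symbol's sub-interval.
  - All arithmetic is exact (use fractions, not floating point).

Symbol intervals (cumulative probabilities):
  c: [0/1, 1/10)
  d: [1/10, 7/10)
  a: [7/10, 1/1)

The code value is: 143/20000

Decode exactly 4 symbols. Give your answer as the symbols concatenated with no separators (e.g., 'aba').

Step 1: interval [0/1, 1/1), width = 1/1 - 0/1 = 1/1
  'c': [0/1 + 1/1*0/1, 0/1 + 1/1*1/10) = [0/1, 1/10) <- contains code 143/20000
  'd': [0/1 + 1/1*1/10, 0/1 + 1/1*7/10) = [1/10, 7/10)
  'a': [0/1 + 1/1*7/10, 0/1 + 1/1*1/1) = [7/10, 1/1)
  emit 'c', narrow to [0/1, 1/10)
Step 2: interval [0/1, 1/10), width = 1/10 - 0/1 = 1/10
  'c': [0/1 + 1/10*0/1, 0/1 + 1/10*1/10) = [0/1, 1/100) <- contains code 143/20000
  'd': [0/1 + 1/10*1/10, 0/1 + 1/10*7/10) = [1/100, 7/100)
  'a': [0/1 + 1/10*7/10, 0/1 + 1/10*1/1) = [7/100, 1/10)
  emit 'c', narrow to [0/1, 1/100)
Step 3: interval [0/1, 1/100), width = 1/100 - 0/1 = 1/100
  'c': [0/1 + 1/100*0/1, 0/1 + 1/100*1/10) = [0/1, 1/1000)
  'd': [0/1 + 1/100*1/10, 0/1 + 1/100*7/10) = [1/1000, 7/1000)
  'a': [0/1 + 1/100*7/10, 0/1 + 1/100*1/1) = [7/1000, 1/100) <- contains code 143/20000
  emit 'a', narrow to [7/1000, 1/100)
Step 4: interval [7/1000, 1/100), width = 1/100 - 7/1000 = 3/1000
  'c': [7/1000 + 3/1000*0/1, 7/1000 + 3/1000*1/10) = [7/1000, 73/10000) <- contains code 143/20000
  'd': [7/1000 + 3/1000*1/10, 7/1000 + 3/1000*7/10) = [73/10000, 91/10000)
  'a': [7/1000 + 3/1000*7/10, 7/1000 + 3/1000*1/1) = [91/10000, 1/100)
  emit 'c', narrow to [7/1000, 73/10000)

Answer: ccac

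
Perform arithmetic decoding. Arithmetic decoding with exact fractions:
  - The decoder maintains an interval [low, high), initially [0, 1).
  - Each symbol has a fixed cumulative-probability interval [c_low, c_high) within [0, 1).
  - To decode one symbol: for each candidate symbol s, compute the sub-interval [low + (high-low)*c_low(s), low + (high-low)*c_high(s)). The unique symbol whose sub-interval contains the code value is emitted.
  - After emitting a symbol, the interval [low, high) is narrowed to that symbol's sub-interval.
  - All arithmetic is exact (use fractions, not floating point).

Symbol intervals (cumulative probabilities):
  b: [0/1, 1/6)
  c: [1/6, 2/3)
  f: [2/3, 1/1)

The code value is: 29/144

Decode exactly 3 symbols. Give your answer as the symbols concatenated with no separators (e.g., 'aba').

Step 1: interval [0/1, 1/1), width = 1/1 - 0/1 = 1/1
  'b': [0/1 + 1/1*0/1, 0/1 + 1/1*1/6) = [0/1, 1/6)
  'c': [0/1 + 1/1*1/6, 0/1 + 1/1*2/3) = [1/6, 2/3) <- contains code 29/144
  'f': [0/1 + 1/1*2/3, 0/1 + 1/1*1/1) = [2/3, 1/1)
  emit 'c', narrow to [1/6, 2/3)
Step 2: interval [1/6, 2/3), width = 2/3 - 1/6 = 1/2
  'b': [1/6 + 1/2*0/1, 1/6 + 1/2*1/6) = [1/6, 1/4) <- contains code 29/144
  'c': [1/6 + 1/2*1/6, 1/6 + 1/2*2/3) = [1/4, 1/2)
  'f': [1/6 + 1/2*2/3, 1/6 + 1/2*1/1) = [1/2, 2/3)
  emit 'b', narrow to [1/6, 1/4)
Step 3: interval [1/6, 1/4), width = 1/4 - 1/6 = 1/12
  'b': [1/6 + 1/12*0/1, 1/6 + 1/12*1/6) = [1/6, 13/72)
  'c': [1/6 + 1/12*1/6, 1/6 + 1/12*2/3) = [13/72, 2/9) <- contains code 29/144
  'f': [1/6 + 1/12*2/3, 1/6 + 1/12*1/1) = [2/9, 1/4)
  emit 'c', narrow to [13/72, 2/9)

Answer: cbc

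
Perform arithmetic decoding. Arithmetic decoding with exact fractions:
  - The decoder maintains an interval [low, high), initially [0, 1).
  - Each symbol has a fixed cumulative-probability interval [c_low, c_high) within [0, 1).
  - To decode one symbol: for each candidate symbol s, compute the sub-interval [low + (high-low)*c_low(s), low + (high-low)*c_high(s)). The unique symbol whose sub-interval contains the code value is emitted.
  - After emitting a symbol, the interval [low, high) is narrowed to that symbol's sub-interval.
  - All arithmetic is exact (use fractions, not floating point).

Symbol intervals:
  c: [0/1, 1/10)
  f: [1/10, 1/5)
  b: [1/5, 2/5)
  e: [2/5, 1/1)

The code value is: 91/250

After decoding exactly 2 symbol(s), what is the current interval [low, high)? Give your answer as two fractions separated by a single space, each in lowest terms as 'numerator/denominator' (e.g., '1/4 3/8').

Answer: 7/25 2/5

Derivation:
Step 1: interval [0/1, 1/1), width = 1/1 - 0/1 = 1/1
  'c': [0/1 + 1/1*0/1, 0/1 + 1/1*1/10) = [0/1, 1/10)
  'f': [0/1 + 1/1*1/10, 0/1 + 1/1*1/5) = [1/10, 1/5)
  'b': [0/1 + 1/1*1/5, 0/1 + 1/1*2/5) = [1/5, 2/5) <- contains code 91/250
  'e': [0/1 + 1/1*2/5, 0/1 + 1/1*1/1) = [2/5, 1/1)
  emit 'b', narrow to [1/5, 2/5)
Step 2: interval [1/5, 2/5), width = 2/5 - 1/5 = 1/5
  'c': [1/5 + 1/5*0/1, 1/5 + 1/5*1/10) = [1/5, 11/50)
  'f': [1/5 + 1/5*1/10, 1/5 + 1/5*1/5) = [11/50, 6/25)
  'b': [1/5 + 1/5*1/5, 1/5 + 1/5*2/5) = [6/25, 7/25)
  'e': [1/5 + 1/5*2/5, 1/5 + 1/5*1/1) = [7/25, 2/5) <- contains code 91/250
  emit 'e', narrow to [7/25, 2/5)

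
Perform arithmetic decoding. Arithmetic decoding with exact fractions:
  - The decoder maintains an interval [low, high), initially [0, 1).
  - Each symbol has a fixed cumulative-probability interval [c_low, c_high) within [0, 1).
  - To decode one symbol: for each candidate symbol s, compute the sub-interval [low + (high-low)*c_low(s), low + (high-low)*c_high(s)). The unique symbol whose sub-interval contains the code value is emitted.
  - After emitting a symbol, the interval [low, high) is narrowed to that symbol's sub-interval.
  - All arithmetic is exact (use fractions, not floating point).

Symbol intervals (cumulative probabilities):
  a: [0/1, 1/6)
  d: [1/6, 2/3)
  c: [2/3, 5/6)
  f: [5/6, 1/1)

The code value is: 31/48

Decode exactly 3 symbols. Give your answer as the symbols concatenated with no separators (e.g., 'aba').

Answer: dfc

Derivation:
Step 1: interval [0/1, 1/1), width = 1/1 - 0/1 = 1/1
  'a': [0/1 + 1/1*0/1, 0/1 + 1/1*1/6) = [0/1, 1/6)
  'd': [0/1 + 1/1*1/6, 0/1 + 1/1*2/3) = [1/6, 2/3) <- contains code 31/48
  'c': [0/1 + 1/1*2/3, 0/1 + 1/1*5/6) = [2/3, 5/6)
  'f': [0/1 + 1/1*5/6, 0/1 + 1/1*1/1) = [5/6, 1/1)
  emit 'd', narrow to [1/6, 2/3)
Step 2: interval [1/6, 2/3), width = 2/3 - 1/6 = 1/2
  'a': [1/6 + 1/2*0/1, 1/6 + 1/2*1/6) = [1/6, 1/4)
  'd': [1/6 + 1/2*1/6, 1/6 + 1/2*2/3) = [1/4, 1/2)
  'c': [1/6 + 1/2*2/3, 1/6 + 1/2*5/6) = [1/2, 7/12)
  'f': [1/6 + 1/2*5/6, 1/6 + 1/2*1/1) = [7/12, 2/3) <- contains code 31/48
  emit 'f', narrow to [7/12, 2/3)
Step 3: interval [7/12, 2/3), width = 2/3 - 7/12 = 1/12
  'a': [7/12 + 1/12*0/1, 7/12 + 1/12*1/6) = [7/12, 43/72)
  'd': [7/12 + 1/12*1/6, 7/12 + 1/12*2/3) = [43/72, 23/36)
  'c': [7/12 + 1/12*2/3, 7/12 + 1/12*5/6) = [23/36, 47/72) <- contains code 31/48
  'f': [7/12 + 1/12*5/6, 7/12 + 1/12*1/1) = [47/72, 2/3)
  emit 'c', narrow to [23/36, 47/72)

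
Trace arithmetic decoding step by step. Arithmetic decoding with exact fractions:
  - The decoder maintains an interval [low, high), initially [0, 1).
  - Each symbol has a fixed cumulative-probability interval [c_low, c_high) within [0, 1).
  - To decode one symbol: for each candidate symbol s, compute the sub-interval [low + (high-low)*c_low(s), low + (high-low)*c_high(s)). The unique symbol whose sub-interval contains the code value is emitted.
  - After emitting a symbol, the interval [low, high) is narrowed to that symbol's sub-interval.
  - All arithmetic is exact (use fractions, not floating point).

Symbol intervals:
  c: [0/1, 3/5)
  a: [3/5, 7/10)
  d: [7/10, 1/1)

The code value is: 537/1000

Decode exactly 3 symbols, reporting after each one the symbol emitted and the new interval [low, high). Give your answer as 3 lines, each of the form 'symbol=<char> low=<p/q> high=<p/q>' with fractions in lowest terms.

Answer: symbol=c low=0/1 high=3/5
symbol=d low=21/50 high=3/5
symbol=a low=66/125 high=273/500

Derivation:
Step 1: interval [0/1, 1/1), width = 1/1 - 0/1 = 1/1
  'c': [0/1 + 1/1*0/1, 0/1 + 1/1*3/5) = [0/1, 3/5) <- contains code 537/1000
  'a': [0/1 + 1/1*3/5, 0/1 + 1/1*7/10) = [3/5, 7/10)
  'd': [0/1 + 1/1*7/10, 0/1 + 1/1*1/1) = [7/10, 1/1)
  emit 'c', narrow to [0/1, 3/5)
Step 2: interval [0/1, 3/5), width = 3/5 - 0/1 = 3/5
  'c': [0/1 + 3/5*0/1, 0/1 + 3/5*3/5) = [0/1, 9/25)
  'a': [0/1 + 3/5*3/5, 0/1 + 3/5*7/10) = [9/25, 21/50)
  'd': [0/1 + 3/5*7/10, 0/1 + 3/5*1/1) = [21/50, 3/5) <- contains code 537/1000
  emit 'd', narrow to [21/50, 3/5)
Step 3: interval [21/50, 3/5), width = 3/5 - 21/50 = 9/50
  'c': [21/50 + 9/50*0/1, 21/50 + 9/50*3/5) = [21/50, 66/125)
  'a': [21/50 + 9/50*3/5, 21/50 + 9/50*7/10) = [66/125, 273/500) <- contains code 537/1000
  'd': [21/50 + 9/50*7/10, 21/50 + 9/50*1/1) = [273/500, 3/5)
  emit 'a', narrow to [66/125, 273/500)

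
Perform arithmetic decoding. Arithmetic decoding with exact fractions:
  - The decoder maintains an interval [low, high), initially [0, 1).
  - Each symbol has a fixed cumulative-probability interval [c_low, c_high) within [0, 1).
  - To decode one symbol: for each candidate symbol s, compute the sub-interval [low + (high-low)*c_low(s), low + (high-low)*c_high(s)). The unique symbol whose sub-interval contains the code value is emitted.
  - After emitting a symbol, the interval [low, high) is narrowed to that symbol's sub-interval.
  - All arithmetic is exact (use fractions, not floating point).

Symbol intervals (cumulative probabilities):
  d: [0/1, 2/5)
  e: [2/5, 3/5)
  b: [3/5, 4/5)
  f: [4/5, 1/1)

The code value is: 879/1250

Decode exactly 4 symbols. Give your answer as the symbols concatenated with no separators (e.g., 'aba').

Step 1: interval [0/1, 1/1), width = 1/1 - 0/1 = 1/1
  'd': [0/1 + 1/1*0/1, 0/1 + 1/1*2/5) = [0/1, 2/5)
  'e': [0/1 + 1/1*2/5, 0/1 + 1/1*3/5) = [2/5, 3/5)
  'b': [0/1 + 1/1*3/5, 0/1 + 1/1*4/5) = [3/5, 4/5) <- contains code 879/1250
  'f': [0/1 + 1/1*4/5, 0/1 + 1/1*1/1) = [4/5, 1/1)
  emit 'b', narrow to [3/5, 4/5)
Step 2: interval [3/5, 4/5), width = 4/5 - 3/5 = 1/5
  'd': [3/5 + 1/5*0/1, 3/5 + 1/5*2/5) = [3/5, 17/25)
  'e': [3/5 + 1/5*2/5, 3/5 + 1/5*3/5) = [17/25, 18/25) <- contains code 879/1250
  'b': [3/5 + 1/5*3/5, 3/5 + 1/5*4/5) = [18/25, 19/25)
  'f': [3/5 + 1/5*4/5, 3/5 + 1/5*1/1) = [19/25, 4/5)
  emit 'e', narrow to [17/25, 18/25)
Step 3: interval [17/25, 18/25), width = 18/25 - 17/25 = 1/25
  'd': [17/25 + 1/25*0/1, 17/25 + 1/25*2/5) = [17/25, 87/125)
  'e': [17/25 + 1/25*2/5, 17/25 + 1/25*3/5) = [87/125, 88/125) <- contains code 879/1250
  'b': [17/25 + 1/25*3/5, 17/25 + 1/25*4/5) = [88/125, 89/125)
  'f': [17/25 + 1/25*4/5, 17/25 + 1/25*1/1) = [89/125, 18/25)
  emit 'e', narrow to [87/125, 88/125)
Step 4: interval [87/125, 88/125), width = 88/125 - 87/125 = 1/125
  'd': [87/125 + 1/125*0/1, 87/125 + 1/125*2/5) = [87/125, 437/625)
  'e': [87/125 + 1/125*2/5, 87/125 + 1/125*3/5) = [437/625, 438/625)
  'b': [87/125 + 1/125*3/5, 87/125 + 1/125*4/5) = [438/625, 439/625)
  'f': [87/125 + 1/125*4/5, 87/125 + 1/125*1/1) = [439/625, 88/125) <- contains code 879/1250
  emit 'f', narrow to [439/625, 88/125)

Answer: beef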